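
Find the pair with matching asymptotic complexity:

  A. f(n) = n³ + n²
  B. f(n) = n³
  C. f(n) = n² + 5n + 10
A and B

Examining each function:
  A. n³ + n² is O(n³)
  B. n³ is O(n³)
  C. n² + 5n + 10 is O(n²)

Functions A and B both have the same complexity class.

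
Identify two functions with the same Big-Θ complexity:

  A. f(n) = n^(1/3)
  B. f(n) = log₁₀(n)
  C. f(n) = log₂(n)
B and C

Examining each function:
  A. n^(1/3) is O(n^(1/3))
  B. log₁₀(n) is O(log n)
  C. log₂(n) is O(log n)

Functions B and C both have the same complexity class.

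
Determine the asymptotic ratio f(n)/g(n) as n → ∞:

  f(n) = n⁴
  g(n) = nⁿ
0

Since n⁴ (O(n⁴)) grows slower than nⁿ (O(nⁿ)),
the ratio f(n)/g(n) → 0 as n → ∞.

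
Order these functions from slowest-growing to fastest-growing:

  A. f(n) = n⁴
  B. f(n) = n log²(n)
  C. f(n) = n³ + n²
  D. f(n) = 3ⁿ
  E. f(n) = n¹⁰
B < C < A < E < D

Comparing growth rates:
B = n log²(n) is O(n log² n)
C = n³ + n² is O(n³)
A = n⁴ is O(n⁴)
E = n¹⁰ is O(n¹⁰)
D = 3ⁿ is O(3ⁿ)

Therefore, the order from slowest to fastest is: B < C < A < E < D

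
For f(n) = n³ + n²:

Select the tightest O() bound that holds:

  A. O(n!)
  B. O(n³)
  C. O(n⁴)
B

f(n) = n³ + n² is O(n³).
All listed options are valid Big-O bounds (upper bounds),
but O(n³) is the tightest (smallest valid bound).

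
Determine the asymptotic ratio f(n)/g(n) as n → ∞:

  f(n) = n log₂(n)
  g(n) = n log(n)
1/log(2)

Since n log₂(n) and n log(n) have the same growth rate (O(n log n)),
the ratio converges to a constant: 1/log(2).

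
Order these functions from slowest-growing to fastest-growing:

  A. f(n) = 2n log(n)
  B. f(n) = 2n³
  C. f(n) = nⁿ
A < B < C

Comparing growth rates:
A = 2n log(n) is O(n log n)
B = 2n³ is O(n³)
C = nⁿ is O(nⁿ)

Therefore, the order from slowest to fastest is: A < B < C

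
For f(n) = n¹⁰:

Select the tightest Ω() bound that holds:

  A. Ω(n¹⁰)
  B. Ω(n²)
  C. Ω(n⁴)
A

f(n) = n¹⁰ is Ω(n¹⁰).
All listed options are valid Big-Ω bounds (lower bounds),
but Ω(n¹⁰) is the tightest (largest valid bound).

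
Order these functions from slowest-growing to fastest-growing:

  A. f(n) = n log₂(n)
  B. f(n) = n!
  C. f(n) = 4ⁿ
A < C < B

Comparing growth rates:
A = n log₂(n) is O(n log n)
C = 4ⁿ is O(4ⁿ)
B = n! is O(n!)

Therefore, the order from slowest to fastest is: A < C < B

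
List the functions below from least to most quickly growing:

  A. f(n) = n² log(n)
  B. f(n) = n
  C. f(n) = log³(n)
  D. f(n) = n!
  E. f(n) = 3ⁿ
C < B < A < E < D

Comparing growth rates:
C = log³(n) is O(log³ n)
B = n is O(n)
A = n² log(n) is O(n² log n)
E = 3ⁿ is O(3ⁿ)
D = n! is O(n!)

Therefore, the order from slowest to fastest is: C < B < A < E < D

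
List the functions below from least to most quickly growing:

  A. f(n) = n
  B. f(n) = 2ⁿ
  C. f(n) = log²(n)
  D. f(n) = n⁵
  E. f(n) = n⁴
C < A < E < D < B

Comparing growth rates:
C = log²(n) is O(log² n)
A = n is O(n)
E = n⁴ is O(n⁴)
D = n⁵ is O(n⁵)
B = 2ⁿ is O(2ⁿ)

Therefore, the order from slowest to fastest is: C < A < E < D < B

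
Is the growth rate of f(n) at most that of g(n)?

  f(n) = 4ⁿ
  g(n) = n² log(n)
False

f(n) = 4ⁿ is O(4ⁿ), and g(n) = n² log(n) is O(n² log n).
Since O(4ⁿ) grows faster than O(n² log n), f(n) = O(g(n)) is false.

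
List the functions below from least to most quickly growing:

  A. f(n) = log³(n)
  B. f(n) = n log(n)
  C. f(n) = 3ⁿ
A < B < C

Comparing growth rates:
A = log³(n) is O(log³ n)
B = n log(n) is O(n log n)
C = 3ⁿ is O(3ⁿ)

Therefore, the order from slowest to fastest is: A < B < C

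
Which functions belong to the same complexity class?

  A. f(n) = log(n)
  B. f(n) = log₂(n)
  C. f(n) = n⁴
A and B

Examining each function:
  A. log(n) is O(log n)
  B. log₂(n) is O(log n)
  C. n⁴ is O(n⁴)

Functions A and B both have the same complexity class.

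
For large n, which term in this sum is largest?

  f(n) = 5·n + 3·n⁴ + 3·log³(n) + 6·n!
6·n!

Looking at each term:
  - 5·n is O(n)
  - 3·n⁴ is O(n⁴)
  - 3·log³(n) is O(log³ n)
  - 6·n! is O(n!)

The term 6·n! (O(n!)) grows fastest and dominates all others.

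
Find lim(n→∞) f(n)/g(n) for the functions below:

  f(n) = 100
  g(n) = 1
100

Since 100 and 1 have the same growth rate (O(1)),
the ratio converges to a constant: 100.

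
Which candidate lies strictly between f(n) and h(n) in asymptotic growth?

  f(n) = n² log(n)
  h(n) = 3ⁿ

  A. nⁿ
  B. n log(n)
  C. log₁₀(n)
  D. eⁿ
D

We need g(n) with n² log(n) = o(g(n)) and g(n) = o(3ⁿ), i.e. O(n² log n) ≺ g ≺ O(3ⁿ).
Check each option:
  A. nⁿ — O(nⁿ) does not grow strictly slower than h(n)
  B. n log(n) — O(n log n) does not grow strictly faster than f(n)
  C. log₁₀(n) — O(log n) does not grow strictly faster than f(n)
  D. eⁿ — O(eⁿ) is strictly between O(n² log n) and O(3ⁿ) ✓

Only option D (eⁿ) lies strictly between.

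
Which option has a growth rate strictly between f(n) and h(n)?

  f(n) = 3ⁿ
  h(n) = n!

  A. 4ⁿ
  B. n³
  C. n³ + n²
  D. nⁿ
A

We need g(n) with 3ⁿ = o(g(n)) and g(n) = o(n!), i.e. O(3ⁿ) ≺ g ≺ O(n!).
Check each option:
  A. 4ⁿ — O(4ⁿ) is strictly between O(3ⁿ) and O(n!) ✓
  B. n³ — O(n³) does not grow strictly faster than f(n)
  C. n³ + n² — O(n³) does not grow strictly faster than f(n)
  D. nⁿ — O(nⁿ) does not grow strictly slower than h(n)

Only option A (4ⁿ) lies strictly between.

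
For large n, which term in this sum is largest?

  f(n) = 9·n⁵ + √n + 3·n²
9·n⁵

Looking at each term:
  - 9·n⁵ is O(n⁵)
  - √n is O(√n)
  - 3·n² is O(n²)

The term 9·n⁵ (O(n⁵)) grows fastest and dominates all others.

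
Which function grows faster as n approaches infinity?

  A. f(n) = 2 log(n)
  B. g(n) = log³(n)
B

f(n) = 2 log(n) is O(log n), while g(n) = log³(n) is O(log³ n).
Since O(log³ n) grows faster than O(log n), g(n) dominates.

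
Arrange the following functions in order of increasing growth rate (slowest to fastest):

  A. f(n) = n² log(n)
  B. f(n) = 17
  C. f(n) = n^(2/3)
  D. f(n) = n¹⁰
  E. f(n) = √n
B < E < C < A < D

Comparing growth rates:
B = 17 is O(1)
E = √n is O(√n)
C = n^(2/3) is O(n^(2/3))
A = n² log(n) is O(n² log n)
D = n¹⁰ is O(n¹⁰)

Therefore, the order from slowest to fastest is: B < E < C < A < D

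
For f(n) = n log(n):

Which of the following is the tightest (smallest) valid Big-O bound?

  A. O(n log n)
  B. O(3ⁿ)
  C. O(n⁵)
A

f(n) = n log(n) is O(n log n).
All listed options are valid Big-O bounds (upper bounds),
but O(n log n) is the tightest (smallest valid bound).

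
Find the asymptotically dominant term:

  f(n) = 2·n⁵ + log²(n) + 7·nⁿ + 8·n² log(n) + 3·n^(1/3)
7·nⁿ

Looking at each term:
  - 2·n⁵ is O(n⁵)
  - log²(n) is O(log² n)
  - 7·nⁿ is O(nⁿ)
  - 8·n² log(n) is O(n² log n)
  - 3·n^(1/3) is O(n^(1/3))

The term 7·nⁿ (O(nⁿ)) grows fastest and dominates all others.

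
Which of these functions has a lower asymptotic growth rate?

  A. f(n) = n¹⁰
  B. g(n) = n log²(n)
B

f(n) = n¹⁰ is O(n¹⁰), while g(n) = n log²(n) is O(n log² n).
Since O(n log² n) grows slower than O(n¹⁰), g(n) is dominated.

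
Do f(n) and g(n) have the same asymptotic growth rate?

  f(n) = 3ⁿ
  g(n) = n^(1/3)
False

f(n) = 3ⁿ is O(3ⁿ), and g(n) = n^(1/3) is O(n^(1/3)).
Since they have different growth rates, f(n) = Θ(g(n)) is false.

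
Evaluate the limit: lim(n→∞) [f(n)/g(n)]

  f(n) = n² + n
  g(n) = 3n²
1/3

Since n² + n and 3n² have the same growth rate (O(n²)),
the ratio converges to a constant: 1/3.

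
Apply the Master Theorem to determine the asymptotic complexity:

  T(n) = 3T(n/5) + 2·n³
Θ(n³)

Master Theorem: a = 3, b = 5, f(n) = 2·n³.
Compute the critical exponent d = log₅(3) = 0.683.
Compare f(n) = Θ(n³) against n^d:
  k = 3 > d = 0.683, so f(n) = Ω(n^(d+ε)) — Case 3.
  Regularity: a·(n/b)^3/n^3 = a/b^3 = 3/125 < 1 ✓.
  The top-level work dominates: T(n) = Θ(f(n)) = Θ(n³).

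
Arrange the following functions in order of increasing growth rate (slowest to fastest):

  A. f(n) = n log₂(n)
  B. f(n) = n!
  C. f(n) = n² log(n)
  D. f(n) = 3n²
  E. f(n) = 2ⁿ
A < D < C < E < B

Comparing growth rates:
A = n log₂(n) is O(n log n)
D = 3n² is O(n²)
C = n² log(n) is O(n² log n)
E = 2ⁿ is O(2ⁿ)
B = n! is O(n!)

Therefore, the order from slowest to fastest is: A < D < C < E < B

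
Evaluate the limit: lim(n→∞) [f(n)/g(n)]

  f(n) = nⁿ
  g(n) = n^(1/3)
∞

Since nⁿ (O(nⁿ)) grows faster than n^(1/3) (O(n^(1/3))),
the ratio f(n)/g(n) → ∞ as n → ∞.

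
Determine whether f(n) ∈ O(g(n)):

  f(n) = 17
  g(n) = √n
True

f(n) = 17 is O(1), and g(n) = √n is O(√n).
Since O(1) ⊆ O(√n) (f grows no faster than g), f(n) = O(g(n)) is true.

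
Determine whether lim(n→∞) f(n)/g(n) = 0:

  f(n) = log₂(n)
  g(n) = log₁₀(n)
False

f(n) = log₂(n) is O(log n), and g(n) = log₁₀(n) is O(log n).
Since they have the same growth rate, f(n) = o(g(n)) is false.
(f = o(g) requires f to grow strictly slower, not equal.)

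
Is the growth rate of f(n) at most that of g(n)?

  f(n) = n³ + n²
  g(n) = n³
True

f(n) = n³ + n² and g(n) = n³ are both O(n³).
Big-O permits equal growth rates (f ≤ c·g for some c), so f(n) = O(g(n)) is true.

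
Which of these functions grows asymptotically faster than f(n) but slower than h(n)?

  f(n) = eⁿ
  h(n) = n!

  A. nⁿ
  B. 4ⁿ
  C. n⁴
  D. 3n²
B

We need g(n) with eⁿ = o(g(n)) and g(n) = o(n!), i.e. O(eⁿ) ≺ g ≺ O(n!).
Check each option:
  A. nⁿ — O(nⁿ) does not grow strictly slower than h(n)
  B. 4ⁿ — O(4ⁿ) is strictly between O(eⁿ) and O(n!) ✓
  C. n⁴ — O(n⁴) does not grow strictly faster than f(n)
  D. 3n² — O(n²) does not grow strictly faster than f(n)

Only option B (4ⁿ) lies strictly between.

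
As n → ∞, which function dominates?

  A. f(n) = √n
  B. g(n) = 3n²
B

f(n) = √n is O(√n), while g(n) = 3n² is O(n²).
Since O(n²) grows faster than O(√n), g(n) dominates.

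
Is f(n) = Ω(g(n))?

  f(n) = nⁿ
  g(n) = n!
True

f(n) = nⁿ is O(nⁿ), and g(n) = n! is O(n!).
Since O(nⁿ) grows at least as fast as O(n!), f(n) = Ω(g(n)) is true.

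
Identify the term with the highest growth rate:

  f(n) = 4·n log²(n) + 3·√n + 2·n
4·n log²(n)

Looking at each term:
  - 4·n log²(n) is O(n log² n)
  - 3·√n is O(√n)
  - 2·n is O(n)

The term 4·n log²(n) (O(n log² n)) grows fastest and dominates all others.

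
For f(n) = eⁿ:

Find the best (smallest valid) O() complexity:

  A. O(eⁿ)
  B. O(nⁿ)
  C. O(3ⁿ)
A

f(n) = eⁿ is O(eⁿ).
All listed options are valid Big-O bounds (upper bounds),
but O(eⁿ) is the tightest (smallest valid bound).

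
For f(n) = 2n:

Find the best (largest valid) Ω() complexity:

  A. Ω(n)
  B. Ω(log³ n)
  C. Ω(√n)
A

f(n) = 2n is Ω(n).
All listed options are valid Big-Ω bounds (lower bounds),
but Ω(n) is the tightest (largest valid bound).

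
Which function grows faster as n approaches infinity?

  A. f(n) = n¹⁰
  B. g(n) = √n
A

f(n) = n¹⁰ is O(n¹⁰), while g(n) = √n is O(√n).
Since O(n¹⁰) grows faster than O(√n), f(n) dominates.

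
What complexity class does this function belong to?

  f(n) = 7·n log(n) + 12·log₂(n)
O(n log n)

The dominant term in 7·n log(n) + 12·log₂(n) is 7·n log(n), which is Θ(n log n).
Lower-order terms (12·log₂(n)) are asymptotically negligible.
Constants are absorbed, so the tightest bound is O(n log n).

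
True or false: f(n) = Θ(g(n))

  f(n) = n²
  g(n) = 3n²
True

f(n) = n² and g(n) = 3n² are both O(n²).
Since they have the same asymptotic growth rate, f(n) = Θ(g(n)) is true.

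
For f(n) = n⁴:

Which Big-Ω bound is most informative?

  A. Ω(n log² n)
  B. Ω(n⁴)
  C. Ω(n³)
B

f(n) = n⁴ is Ω(n⁴).
All listed options are valid Big-Ω bounds (lower bounds),
but Ω(n⁴) is the tightest (largest valid bound).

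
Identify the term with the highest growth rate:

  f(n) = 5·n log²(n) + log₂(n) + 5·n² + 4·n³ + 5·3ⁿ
5·3ⁿ

Looking at each term:
  - 5·n log²(n) is O(n log² n)
  - log₂(n) is O(log n)
  - 5·n² is O(n²)
  - 4·n³ is O(n³)
  - 5·3ⁿ is O(3ⁿ)

The term 5·3ⁿ (O(3ⁿ)) grows fastest and dominates all others.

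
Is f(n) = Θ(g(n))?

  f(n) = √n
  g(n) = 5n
False

f(n) = √n is O(√n), and g(n) = 5n is O(n).
Since they have different growth rates, f(n) = Θ(g(n)) is false.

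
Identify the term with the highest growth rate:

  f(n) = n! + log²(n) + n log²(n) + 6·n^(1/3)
n!

Looking at each term:
  - n! is O(n!)
  - log²(n) is O(log² n)
  - n log²(n) is O(n log² n)
  - 6·n^(1/3) is O(n^(1/3))

The term n! (O(n!)) grows fastest and dominates all others.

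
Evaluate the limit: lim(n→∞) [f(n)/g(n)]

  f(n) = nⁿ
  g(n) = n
∞

Since nⁿ (O(nⁿ)) grows faster than n (O(n)),
the ratio f(n)/g(n) → ∞ as n → ∞.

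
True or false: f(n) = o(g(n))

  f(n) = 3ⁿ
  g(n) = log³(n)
False

f(n) = 3ⁿ is O(3ⁿ), and g(n) = log³(n) is O(log³ n).
Since O(3ⁿ) grows faster than or equal to O(log³ n), f(n) = o(g(n)) is false.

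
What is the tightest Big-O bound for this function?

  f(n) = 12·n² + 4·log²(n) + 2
O(n²)

The dominant term in 12·n² + 4·log²(n) + 2 is 12·n², which is Θ(n²).
Lower-order terms (4·log²(n), 2) are asymptotically negligible.
Constants are absorbed, so the tightest bound is O(n²).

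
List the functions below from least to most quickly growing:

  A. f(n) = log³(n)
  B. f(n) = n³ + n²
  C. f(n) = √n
A < C < B

Comparing growth rates:
A = log³(n) is O(log³ n)
C = √n is O(√n)
B = n³ + n² is O(n³)

Therefore, the order from slowest to fastest is: A < C < B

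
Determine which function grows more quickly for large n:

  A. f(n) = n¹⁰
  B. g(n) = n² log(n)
A

f(n) = n¹⁰ is O(n¹⁰), while g(n) = n² log(n) is O(n² log n).
Since O(n¹⁰) grows faster than O(n² log n), f(n) dominates.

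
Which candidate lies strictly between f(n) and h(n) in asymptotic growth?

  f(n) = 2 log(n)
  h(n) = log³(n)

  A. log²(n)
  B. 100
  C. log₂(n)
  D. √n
A

We need g(n) with 2 log(n) = o(g(n)) and g(n) = o(log³(n)), i.e. O(log n) ≺ g ≺ O(log³ n).
Check each option:
  A. log²(n) — O(log² n) is strictly between O(log n) and O(log³ n) ✓
  B. 100 — O(1) does not grow strictly faster than f(n)
  C. log₂(n) — O(log n) does not grow strictly faster than f(n)
  D. √n — O(√n) does not grow strictly slower than h(n)

Only option A (log²(n)) lies strictly between.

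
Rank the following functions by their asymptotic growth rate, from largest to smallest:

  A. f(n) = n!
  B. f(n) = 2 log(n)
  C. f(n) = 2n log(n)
A > C > B

Comparing growth rates:
A = n! is O(n!)
C = 2n log(n) is O(n log n)
B = 2 log(n) is O(log n)

Therefore, the order from fastest to slowest is: A > C > B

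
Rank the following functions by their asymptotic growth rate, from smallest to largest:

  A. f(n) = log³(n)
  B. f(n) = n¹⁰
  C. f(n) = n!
A < B < C

Comparing growth rates:
A = log³(n) is O(log³ n)
B = n¹⁰ is O(n¹⁰)
C = n! is O(n!)

Therefore, the order from slowest to fastest is: A < B < C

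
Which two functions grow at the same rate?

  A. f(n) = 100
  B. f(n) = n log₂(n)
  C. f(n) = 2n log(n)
B and C

Examining each function:
  A. 100 is O(1)
  B. n log₂(n) is O(n log n)
  C. 2n log(n) is O(n log n)

Functions B and C both have the same complexity class.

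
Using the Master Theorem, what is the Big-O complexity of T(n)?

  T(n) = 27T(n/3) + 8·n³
Θ(n³ log n)

Master Theorem: a = 27, b = 3, f(n) = 8·n³.
Compute the critical exponent d = log₃(27) = 3.
Compare f(n) = Θ(n³) against n^d:
  k = 3 = d, so f(n) = Θ(n^d) — Case 2.
  Work is balanced across levels: T(n) = Θ(n^d log n) = Θ(n³ log n).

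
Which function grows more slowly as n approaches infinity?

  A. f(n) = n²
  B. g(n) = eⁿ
A

f(n) = n² is O(n²), while g(n) = eⁿ is O(eⁿ).
Since O(n²) grows slower than O(eⁿ), f(n) is dominated.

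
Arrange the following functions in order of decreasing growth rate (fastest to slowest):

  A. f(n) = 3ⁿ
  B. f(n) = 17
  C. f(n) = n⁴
A > C > B

Comparing growth rates:
A = 3ⁿ is O(3ⁿ)
C = n⁴ is O(n⁴)
B = 17 is O(1)

Therefore, the order from fastest to slowest is: A > C > B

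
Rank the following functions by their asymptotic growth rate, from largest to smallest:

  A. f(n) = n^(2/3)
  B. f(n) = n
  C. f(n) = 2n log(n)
C > B > A

Comparing growth rates:
C = 2n log(n) is O(n log n)
B = n is O(n)
A = n^(2/3) is O(n^(2/3))

Therefore, the order from fastest to slowest is: C > B > A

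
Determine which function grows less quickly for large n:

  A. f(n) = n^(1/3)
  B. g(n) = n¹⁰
A

f(n) = n^(1/3) is O(n^(1/3)), while g(n) = n¹⁰ is O(n¹⁰).
Since O(n^(1/3)) grows slower than O(n¹⁰), f(n) is dominated.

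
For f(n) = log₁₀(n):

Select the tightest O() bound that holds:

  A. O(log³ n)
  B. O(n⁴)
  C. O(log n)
C

f(n) = log₁₀(n) is O(log n).
All listed options are valid Big-O bounds (upper bounds),
but O(log n) is the tightest (smallest valid bound).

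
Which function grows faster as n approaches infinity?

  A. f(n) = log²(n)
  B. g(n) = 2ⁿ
B

f(n) = log²(n) is O(log² n), while g(n) = 2ⁿ is O(2ⁿ).
Since O(2ⁿ) grows faster than O(log² n), g(n) dominates.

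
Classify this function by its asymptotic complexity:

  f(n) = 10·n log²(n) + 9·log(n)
O(n log² n)

The dominant term in 10·n log²(n) + 9·log(n) is 10·n log²(n), which is Θ(n log² n).
Lower-order terms (9·log(n)) are asymptotically negligible.
Constants are absorbed, so the tightest bound is O(n log² n).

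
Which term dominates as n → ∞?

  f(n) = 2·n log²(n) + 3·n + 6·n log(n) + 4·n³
4·n³

Looking at each term:
  - 2·n log²(n) is O(n log² n)
  - 3·n is O(n)
  - 6·n log(n) is O(n log n)
  - 4·n³ is O(n³)

The term 4·n³ (O(n³)) grows fastest and dominates all others.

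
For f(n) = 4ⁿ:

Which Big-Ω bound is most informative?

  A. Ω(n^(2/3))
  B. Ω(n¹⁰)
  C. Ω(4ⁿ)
C

f(n) = 4ⁿ is Ω(4ⁿ).
All listed options are valid Big-Ω bounds (lower bounds),
but Ω(4ⁿ) is the tightest (largest valid bound).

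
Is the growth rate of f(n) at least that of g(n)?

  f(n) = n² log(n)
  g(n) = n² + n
True

f(n) = n² log(n) is O(n² log n), and g(n) = n² + n is O(n²).
Since O(n² log n) grows at least as fast as O(n²), f(n) = Ω(g(n)) is true.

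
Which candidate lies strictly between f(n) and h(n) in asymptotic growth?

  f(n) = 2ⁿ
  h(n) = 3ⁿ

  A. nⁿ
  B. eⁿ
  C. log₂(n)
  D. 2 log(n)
B

We need g(n) with 2ⁿ = o(g(n)) and g(n) = o(3ⁿ), i.e. O(2ⁿ) ≺ g ≺ O(3ⁿ).
Check each option:
  A. nⁿ — O(nⁿ) does not grow strictly slower than h(n)
  B. eⁿ — O(eⁿ) is strictly between O(2ⁿ) and O(3ⁿ) ✓
  C. log₂(n) — O(log n) does not grow strictly faster than f(n)
  D. 2 log(n) — O(log n) does not grow strictly faster than f(n)

Only option B (eⁿ) lies strictly between.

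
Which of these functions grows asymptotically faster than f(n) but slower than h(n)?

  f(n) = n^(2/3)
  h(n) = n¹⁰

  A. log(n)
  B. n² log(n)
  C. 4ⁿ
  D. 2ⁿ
B

We need g(n) with n^(2/3) = o(g(n)) and g(n) = o(n¹⁰), i.e. O(n^(2/3)) ≺ g ≺ O(n¹⁰).
Check each option:
  A. log(n) — O(log n) does not grow strictly faster than f(n)
  B. n² log(n) — O(n² log n) is strictly between O(n^(2/3)) and O(n¹⁰) ✓
  C. 4ⁿ — O(4ⁿ) does not grow strictly slower than h(n)
  D. 2ⁿ — O(2ⁿ) does not grow strictly slower than h(n)

Only option B (n² log(n)) lies strictly between.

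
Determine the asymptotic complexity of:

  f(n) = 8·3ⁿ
O(3ⁿ)

The dominant term in 8·3ⁿ is 8·3ⁿ, which is Θ(3ⁿ).
Constants are absorbed, so the tightest bound is O(3ⁿ).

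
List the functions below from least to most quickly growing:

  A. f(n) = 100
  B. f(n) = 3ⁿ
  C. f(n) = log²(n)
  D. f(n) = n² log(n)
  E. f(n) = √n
A < C < E < D < B

Comparing growth rates:
A = 100 is O(1)
C = log²(n) is O(log² n)
E = √n is O(√n)
D = n² log(n) is O(n² log n)
B = 3ⁿ is O(3ⁿ)

Therefore, the order from slowest to fastest is: A < C < E < D < B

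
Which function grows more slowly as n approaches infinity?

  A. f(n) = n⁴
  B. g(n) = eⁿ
A

f(n) = n⁴ is O(n⁴), while g(n) = eⁿ is O(eⁿ).
Since O(n⁴) grows slower than O(eⁿ), f(n) is dominated.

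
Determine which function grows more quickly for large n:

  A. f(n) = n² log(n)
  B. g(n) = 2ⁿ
B

f(n) = n² log(n) is O(n² log n), while g(n) = 2ⁿ is O(2ⁿ).
Since O(2ⁿ) grows faster than O(n² log n), g(n) dominates.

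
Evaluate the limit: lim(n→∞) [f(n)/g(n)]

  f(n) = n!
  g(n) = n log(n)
∞

Since n! (O(n!)) grows faster than n log(n) (O(n log n)),
the ratio f(n)/g(n) → ∞ as n → ∞.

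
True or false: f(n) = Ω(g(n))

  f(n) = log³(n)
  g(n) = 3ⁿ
False

f(n) = log³(n) is O(log³ n), and g(n) = 3ⁿ is O(3ⁿ).
Since O(log³ n) grows slower than O(3ⁿ), f(n) = Ω(g(n)) is false.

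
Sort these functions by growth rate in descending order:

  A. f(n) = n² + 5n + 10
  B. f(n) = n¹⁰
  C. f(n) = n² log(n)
B > C > A

Comparing growth rates:
B = n¹⁰ is O(n¹⁰)
C = n² log(n) is O(n² log n)
A = n² + 5n + 10 is O(n²)

Therefore, the order from fastest to slowest is: B > C > A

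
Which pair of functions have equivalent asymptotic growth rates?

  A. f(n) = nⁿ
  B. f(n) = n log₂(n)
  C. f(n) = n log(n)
B and C

Examining each function:
  A. nⁿ is O(nⁿ)
  B. n log₂(n) is O(n log n)
  C. n log(n) is O(n log n)

Functions B and C both have the same complexity class.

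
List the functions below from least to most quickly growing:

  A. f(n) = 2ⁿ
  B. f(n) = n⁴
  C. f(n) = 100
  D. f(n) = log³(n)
C < D < B < A

Comparing growth rates:
C = 100 is O(1)
D = log³(n) is O(log³ n)
B = n⁴ is O(n⁴)
A = 2ⁿ is O(2ⁿ)

Therefore, the order from slowest to fastest is: C < D < B < A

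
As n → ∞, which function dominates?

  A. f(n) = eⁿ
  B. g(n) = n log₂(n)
A

f(n) = eⁿ is O(eⁿ), while g(n) = n log₂(n) is O(n log n).
Since O(eⁿ) grows faster than O(n log n), f(n) dominates.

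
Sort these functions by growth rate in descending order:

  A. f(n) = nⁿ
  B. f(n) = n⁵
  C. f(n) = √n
A > B > C

Comparing growth rates:
A = nⁿ is O(nⁿ)
B = n⁵ is O(n⁵)
C = √n is O(√n)

Therefore, the order from fastest to slowest is: A > B > C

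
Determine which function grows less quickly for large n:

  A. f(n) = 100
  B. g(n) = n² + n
A

f(n) = 100 is O(1), while g(n) = n² + n is O(n²).
Since O(1) grows slower than O(n²), f(n) is dominated.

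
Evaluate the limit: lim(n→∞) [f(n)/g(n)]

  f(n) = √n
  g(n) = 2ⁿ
0

Since √n (O(√n)) grows slower than 2ⁿ (O(2ⁿ)),
the ratio f(n)/g(n) → 0 as n → ∞.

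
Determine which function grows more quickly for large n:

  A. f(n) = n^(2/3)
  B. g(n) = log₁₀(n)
A

f(n) = n^(2/3) is O(n^(2/3)), while g(n) = log₁₀(n) is O(log n).
Since O(n^(2/3)) grows faster than O(log n), f(n) dominates.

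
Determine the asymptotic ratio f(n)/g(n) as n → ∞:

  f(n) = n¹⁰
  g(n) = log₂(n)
∞

Since n¹⁰ (O(n¹⁰)) grows faster than log₂(n) (O(log n)),
the ratio f(n)/g(n) → ∞ as n → ∞.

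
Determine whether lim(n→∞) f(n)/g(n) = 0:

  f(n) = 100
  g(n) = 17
False

f(n) = 100 is O(1), and g(n) = 17 is O(1).
Since they have the same growth rate, f(n) = o(g(n)) is false.
(f = o(g) requires f to grow strictly slower, not equal.)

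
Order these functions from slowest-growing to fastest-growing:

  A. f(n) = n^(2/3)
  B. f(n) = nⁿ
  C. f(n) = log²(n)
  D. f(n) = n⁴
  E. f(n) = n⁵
C < A < D < E < B

Comparing growth rates:
C = log²(n) is O(log² n)
A = n^(2/3) is O(n^(2/3))
D = n⁴ is O(n⁴)
E = n⁵ is O(n⁵)
B = nⁿ is O(nⁿ)

Therefore, the order from slowest to fastest is: C < A < D < E < B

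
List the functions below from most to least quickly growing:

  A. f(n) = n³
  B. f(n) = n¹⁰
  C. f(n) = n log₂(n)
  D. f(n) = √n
B > A > C > D

Comparing growth rates:
B = n¹⁰ is O(n¹⁰)
A = n³ is O(n³)
C = n log₂(n) is O(n log n)
D = √n is O(√n)

Therefore, the order from fastest to slowest is: B > A > C > D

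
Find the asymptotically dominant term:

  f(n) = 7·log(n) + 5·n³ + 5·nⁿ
5·nⁿ

Looking at each term:
  - 7·log(n) is O(log n)
  - 5·n³ is O(n³)
  - 5·nⁿ is O(nⁿ)

The term 5·nⁿ (O(nⁿ)) grows fastest and dominates all others.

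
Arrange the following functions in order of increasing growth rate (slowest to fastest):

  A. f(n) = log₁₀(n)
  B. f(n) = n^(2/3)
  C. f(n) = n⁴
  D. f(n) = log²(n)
A < D < B < C

Comparing growth rates:
A = log₁₀(n) is O(log n)
D = log²(n) is O(log² n)
B = n^(2/3) is O(n^(2/3))
C = n⁴ is O(n⁴)

Therefore, the order from slowest to fastest is: A < D < B < C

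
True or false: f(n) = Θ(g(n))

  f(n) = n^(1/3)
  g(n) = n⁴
False

f(n) = n^(1/3) is O(n^(1/3)), and g(n) = n⁴ is O(n⁴).
Since they have different growth rates, f(n) = Θ(g(n)) is false.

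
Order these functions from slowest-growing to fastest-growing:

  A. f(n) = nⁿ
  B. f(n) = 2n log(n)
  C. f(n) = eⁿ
B < C < A

Comparing growth rates:
B = 2n log(n) is O(n log n)
C = eⁿ is O(eⁿ)
A = nⁿ is O(nⁿ)

Therefore, the order from slowest to fastest is: B < C < A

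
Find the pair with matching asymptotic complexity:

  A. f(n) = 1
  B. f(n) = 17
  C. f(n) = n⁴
A and B

Examining each function:
  A. 1 is O(1)
  B. 17 is O(1)
  C. n⁴ is O(n⁴)

Functions A and B both have the same complexity class.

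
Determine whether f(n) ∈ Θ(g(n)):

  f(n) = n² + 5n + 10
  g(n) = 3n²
True

f(n) = n² + 5n + 10 and g(n) = 3n² are both O(n²).
Since they have the same asymptotic growth rate, f(n) = Θ(g(n)) is true.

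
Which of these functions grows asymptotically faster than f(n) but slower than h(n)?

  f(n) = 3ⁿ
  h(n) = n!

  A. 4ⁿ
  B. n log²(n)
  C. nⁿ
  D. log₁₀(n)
A

We need g(n) with 3ⁿ = o(g(n)) and g(n) = o(n!), i.e. O(3ⁿ) ≺ g ≺ O(n!).
Check each option:
  A. 4ⁿ — O(4ⁿ) is strictly between O(3ⁿ) and O(n!) ✓
  B. n log²(n) — O(n log² n) does not grow strictly faster than f(n)
  C. nⁿ — O(nⁿ) does not grow strictly slower than h(n)
  D. log₁₀(n) — O(log n) does not grow strictly faster than f(n)

Only option A (4ⁿ) lies strictly between.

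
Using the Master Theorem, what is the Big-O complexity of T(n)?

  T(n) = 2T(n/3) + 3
Θ(n^log₃(2))

Master Theorem: a = 2, b = 3, f(n) = 3.
Compute the critical exponent d = log₃(2) = 0.631.
Compare f(n) = Θ(1) against n^d:
  k = 0 < d = 0.631, so f(n) = O(n^(d-ε)) — Case 1.
  The recursion cost dominates: T(n) = Θ(n^d) = Θ(n^log₃(2)).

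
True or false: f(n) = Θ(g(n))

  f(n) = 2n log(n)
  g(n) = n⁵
False

f(n) = 2n log(n) is O(n log n), and g(n) = n⁵ is O(n⁵).
Since they have different growth rates, f(n) = Θ(g(n)) is false.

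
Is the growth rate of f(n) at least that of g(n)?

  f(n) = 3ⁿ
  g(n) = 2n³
True

f(n) = 3ⁿ is O(3ⁿ), and g(n) = 2n³ is O(n³).
Since O(3ⁿ) grows at least as fast as O(n³), f(n) = Ω(g(n)) is true.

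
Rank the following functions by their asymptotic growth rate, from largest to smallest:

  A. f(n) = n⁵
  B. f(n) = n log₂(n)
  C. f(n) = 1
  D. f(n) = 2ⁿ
D > A > B > C

Comparing growth rates:
D = 2ⁿ is O(2ⁿ)
A = n⁵ is O(n⁵)
B = n log₂(n) is O(n log n)
C = 1 is O(1)

Therefore, the order from fastest to slowest is: D > A > B > C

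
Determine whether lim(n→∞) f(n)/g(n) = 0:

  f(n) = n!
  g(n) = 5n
False

f(n) = n! is O(n!), and g(n) = 5n is O(n).
Since O(n!) grows faster than or equal to O(n), f(n) = o(g(n)) is false.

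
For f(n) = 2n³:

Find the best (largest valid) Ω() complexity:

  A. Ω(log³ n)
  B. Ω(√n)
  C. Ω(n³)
C

f(n) = 2n³ is Ω(n³).
All listed options are valid Big-Ω bounds (lower bounds),
but Ω(n³) is the tightest (largest valid bound).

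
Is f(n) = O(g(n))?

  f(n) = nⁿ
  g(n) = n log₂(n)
False

f(n) = nⁿ is O(nⁿ), and g(n) = n log₂(n) is O(n log n).
Since O(nⁿ) grows faster than O(n log n), f(n) = O(g(n)) is false.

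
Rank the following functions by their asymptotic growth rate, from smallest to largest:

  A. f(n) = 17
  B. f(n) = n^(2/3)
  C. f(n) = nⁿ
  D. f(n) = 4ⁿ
A < B < D < C

Comparing growth rates:
A = 17 is O(1)
B = n^(2/3) is O(n^(2/3))
D = 4ⁿ is O(4ⁿ)
C = nⁿ is O(nⁿ)

Therefore, the order from slowest to fastest is: A < B < D < C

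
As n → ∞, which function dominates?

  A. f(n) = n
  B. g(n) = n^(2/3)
A

f(n) = n is O(n), while g(n) = n^(2/3) is O(n^(2/3)).
Since O(n) grows faster than O(n^(2/3)), f(n) dominates.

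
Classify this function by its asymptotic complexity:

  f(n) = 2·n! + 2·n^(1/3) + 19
O(n!)

The dominant term in 2·n! + 2·n^(1/3) + 19 is 2·n!, which is Θ(n!).
Lower-order terms (2·n^(1/3), 19) are asymptotically negligible.
Constants are absorbed, so the tightest bound is O(n!).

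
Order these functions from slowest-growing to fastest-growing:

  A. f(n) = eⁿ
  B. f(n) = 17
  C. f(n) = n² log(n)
B < C < A

Comparing growth rates:
B = 17 is O(1)
C = n² log(n) is O(n² log n)
A = eⁿ is O(eⁿ)

Therefore, the order from slowest to fastest is: B < C < A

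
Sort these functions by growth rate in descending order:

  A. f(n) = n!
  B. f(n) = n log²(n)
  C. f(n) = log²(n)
A > B > C

Comparing growth rates:
A = n! is O(n!)
B = n log²(n) is O(n log² n)
C = log²(n) is O(log² n)

Therefore, the order from fastest to slowest is: A > B > C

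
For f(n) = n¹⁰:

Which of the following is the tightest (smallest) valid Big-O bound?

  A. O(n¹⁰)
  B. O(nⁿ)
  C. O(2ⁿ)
A

f(n) = n¹⁰ is O(n¹⁰).
All listed options are valid Big-O bounds (upper bounds),
but O(n¹⁰) is the tightest (smallest valid bound).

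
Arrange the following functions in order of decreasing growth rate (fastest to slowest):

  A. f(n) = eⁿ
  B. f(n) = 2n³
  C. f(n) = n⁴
A > C > B

Comparing growth rates:
A = eⁿ is O(eⁿ)
C = n⁴ is O(n⁴)
B = 2n³ is O(n³)

Therefore, the order from fastest to slowest is: A > C > B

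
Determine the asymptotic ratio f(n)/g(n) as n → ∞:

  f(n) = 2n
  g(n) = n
2

Since 2n and n have the same growth rate (O(n)),
the ratio converges to a constant: 2.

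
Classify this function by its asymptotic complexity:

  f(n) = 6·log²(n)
O(log² n)

The dominant term in 6·log²(n) is 6·log²(n), which is Θ(log² n).
Constants are absorbed, so the tightest bound is O(log² n).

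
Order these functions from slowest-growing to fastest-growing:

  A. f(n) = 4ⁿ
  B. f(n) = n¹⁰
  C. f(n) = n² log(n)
C < B < A

Comparing growth rates:
C = n² log(n) is O(n² log n)
B = n¹⁰ is O(n¹⁰)
A = 4ⁿ is O(4ⁿ)

Therefore, the order from slowest to fastest is: C < B < A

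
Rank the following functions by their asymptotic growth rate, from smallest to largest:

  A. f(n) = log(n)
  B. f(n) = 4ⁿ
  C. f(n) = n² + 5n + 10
A < C < B

Comparing growth rates:
A = log(n) is O(log n)
C = n² + 5n + 10 is O(n²)
B = 4ⁿ is O(4ⁿ)

Therefore, the order from slowest to fastest is: A < C < B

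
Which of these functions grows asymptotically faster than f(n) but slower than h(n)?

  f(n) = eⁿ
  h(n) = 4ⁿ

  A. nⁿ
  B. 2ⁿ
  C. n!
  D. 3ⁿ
D

We need g(n) with eⁿ = o(g(n)) and g(n) = o(4ⁿ), i.e. O(eⁿ) ≺ g ≺ O(4ⁿ).
Check each option:
  A. nⁿ — O(nⁿ) does not grow strictly slower than h(n)
  B. 2ⁿ — O(2ⁿ) does not grow strictly faster than f(n)
  C. n! — O(n!) does not grow strictly slower than h(n)
  D. 3ⁿ — O(3ⁿ) is strictly between O(eⁿ) and O(4ⁿ) ✓

Only option D (3ⁿ) lies strictly between.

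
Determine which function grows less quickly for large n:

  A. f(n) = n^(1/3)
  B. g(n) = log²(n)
B

f(n) = n^(1/3) is O(n^(1/3)), while g(n) = log²(n) is O(log² n).
Since O(log² n) grows slower than O(n^(1/3)), g(n) is dominated.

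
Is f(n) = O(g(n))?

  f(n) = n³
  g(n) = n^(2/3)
False

f(n) = n³ is O(n³), and g(n) = n^(2/3) is O(n^(2/3)).
Since O(n³) grows faster than O(n^(2/3)), f(n) = O(g(n)) is false.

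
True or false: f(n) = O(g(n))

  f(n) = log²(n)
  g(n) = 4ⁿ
True

f(n) = log²(n) is O(log² n), and g(n) = 4ⁿ is O(4ⁿ).
Since O(log² n) ⊆ O(4ⁿ) (f grows no faster than g), f(n) = O(g(n)) is true.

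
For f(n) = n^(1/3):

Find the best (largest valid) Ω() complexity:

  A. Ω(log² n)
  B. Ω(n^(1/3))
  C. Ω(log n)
B

f(n) = n^(1/3) is Ω(n^(1/3)).
All listed options are valid Big-Ω bounds (lower bounds),
but Ω(n^(1/3)) is the tightest (largest valid bound).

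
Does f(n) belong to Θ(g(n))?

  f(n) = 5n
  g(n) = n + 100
True

f(n) = 5n and g(n) = n + 100 are both O(n).
Since they have the same asymptotic growth rate, f(n) = Θ(g(n)) is true.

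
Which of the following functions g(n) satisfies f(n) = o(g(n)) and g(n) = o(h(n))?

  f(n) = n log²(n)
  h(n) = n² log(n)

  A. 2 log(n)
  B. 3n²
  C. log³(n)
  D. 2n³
B

We need g(n) with n log²(n) = o(g(n)) and g(n) = o(n² log(n)), i.e. O(n log² n) ≺ g ≺ O(n² log n).
Check each option:
  A. 2 log(n) — O(log n) does not grow strictly faster than f(n)
  B. 3n² — O(n²) is strictly between O(n log² n) and O(n² log n) ✓
  C. log³(n) — O(log³ n) does not grow strictly faster than f(n)
  D. 2n³ — O(n³) does not grow strictly slower than h(n)

Only option B (3n²) lies strictly between.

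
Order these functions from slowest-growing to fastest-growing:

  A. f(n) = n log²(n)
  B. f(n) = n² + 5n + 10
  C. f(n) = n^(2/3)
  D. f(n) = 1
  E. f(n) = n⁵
D < C < A < B < E

Comparing growth rates:
D = 1 is O(1)
C = n^(2/3) is O(n^(2/3))
A = n log²(n) is O(n log² n)
B = n² + 5n + 10 is O(n²)
E = n⁵ is O(n⁵)

Therefore, the order from slowest to fastest is: D < C < A < B < E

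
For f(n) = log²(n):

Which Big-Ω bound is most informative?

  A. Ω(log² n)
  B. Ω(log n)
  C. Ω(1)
A

f(n) = log²(n) is Ω(log² n).
All listed options are valid Big-Ω bounds (lower bounds),
but Ω(log² n) is the tightest (largest valid bound).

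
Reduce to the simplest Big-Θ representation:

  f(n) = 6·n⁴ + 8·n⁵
Θ(n⁵)

Order the terms by growth rate: 6·n⁴ ≺ 8·n⁵.
The fastest-growing term 8·n⁵ dominates as n → ∞; dropping its constant factor gives Θ(n⁵).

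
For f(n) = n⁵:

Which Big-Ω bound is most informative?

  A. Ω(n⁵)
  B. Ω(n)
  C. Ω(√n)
A

f(n) = n⁵ is Ω(n⁵).
All listed options are valid Big-Ω bounds (lower bounds),
but Ω(n⁵) is the tightest (largest valid bound).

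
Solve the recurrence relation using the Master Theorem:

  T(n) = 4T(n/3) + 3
Θ(n^log₃(4))

Master Theorem: a = 4, b = 3, f(n) = 3.
Compute the critical exponent d = log₃(4) = 1.262.
Compare f(n) = Θ(1) against n^d:
  k = 0 < d = 1.262, so f(n) = O(n^(d-ε)) — Case 1.
  The recursion cost dominates: T(n) = Θ(n^d) = Θ(n^log₃(4)).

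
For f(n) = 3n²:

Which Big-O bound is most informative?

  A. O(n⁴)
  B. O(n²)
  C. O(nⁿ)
B

f(n) = 3n² is O(n²).
All listed options are valid Big-O bounds (upper bounds),
but O(n²) is the tightest (smallest valid bound).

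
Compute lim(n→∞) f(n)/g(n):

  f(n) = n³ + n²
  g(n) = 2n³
1/2

Since n³ + n² and 2n³ have the same growth rate (O(n³)),
the ratio converges to a constant: 1/2.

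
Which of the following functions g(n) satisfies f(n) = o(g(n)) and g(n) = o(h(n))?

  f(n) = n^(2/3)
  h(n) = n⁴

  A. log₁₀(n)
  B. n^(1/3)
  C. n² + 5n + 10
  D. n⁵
C

We need g(n) with n^(2/3) = o(g(n)) and g(n) = o(n⁴), i.e. O(n^(2/3)) ≺ g ≺ O(n⁴).
Check each option:
  A. log₁₀(n) — O(log n) does not grow strictly faster than f(n)
  B. n^(1/3) — O(n^(1/3)) does not grow strictly faster than f(n)
  C. n² + 5n + 10 — O(n²) is strictly between O(n^(2/3)) and O(n⁴) ✓
  D. n⁵ — O(n⁵) does not grow strictly slower than h(n)

Only option C (n² + 5n + 10) lies strictly between.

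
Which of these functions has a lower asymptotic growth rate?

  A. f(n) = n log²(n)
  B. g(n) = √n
B

f(n) = n log²(n) is O(n log² n), while g(n) = √n is O(√n).
Since O(√n) grows slower than O(n log² n), g(n) is dominated.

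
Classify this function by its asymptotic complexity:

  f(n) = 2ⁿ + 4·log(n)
O(2ⁿ)

The dominant term in 2ⁿ + 4·log(n) is 2ⁿ, which is Θ(2ⁿ).
Lower-order terms (4·log(n)) are asymptotically negligible.
Constants are absorbed, so the tightest bound is O(2ⁿ).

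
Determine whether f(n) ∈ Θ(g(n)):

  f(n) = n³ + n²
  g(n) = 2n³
True

f(n) = n³ + n² and g(n) = 2n³ are both O(n³).
Since they have the same asymptotic growth rate, f(n) = Θ(g(n)) is true.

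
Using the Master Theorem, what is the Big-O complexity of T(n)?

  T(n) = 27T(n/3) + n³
Θ(n³ log n)

Master Theorem: a = 27, b = 3, f(n) = n³.
Compute the critical exponent d = log₃(27) = 3.
Compare f(n) = Θ(n³) against n^d:
  k = 3 = d, so f(n) = Θ(n^d) — Case 2.
  Work is balanced across levels: T(n) = Θ(n^d log n) = Θ(n³ log n).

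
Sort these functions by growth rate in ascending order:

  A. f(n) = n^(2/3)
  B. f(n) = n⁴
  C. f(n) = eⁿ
A < B < C

Comparing growth rates:
A = n^(2/3) is O(n^(2/3))
B = n⁴ is O(n⁴)
C = eⁿ is O(eⁿ)

Therefore, the order from slowest to fastest is: A < B < C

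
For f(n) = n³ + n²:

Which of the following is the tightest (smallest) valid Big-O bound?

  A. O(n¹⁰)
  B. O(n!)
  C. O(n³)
C

f(n) = n³ + n² is O(n³).
All listed options are valid Big-O bounds (upper bounds),
but O(n³) is the tightest (smallest valid bound).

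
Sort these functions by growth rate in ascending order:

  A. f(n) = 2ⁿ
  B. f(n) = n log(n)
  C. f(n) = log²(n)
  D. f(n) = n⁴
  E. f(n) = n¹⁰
C < B < D < E < A

Comparing growth rates:
C = log²(n) is O(log² n)
B = n log(n) is O(n log n)
D = n⁴ is O(n⁴)
E = n¹⁰ is O(n¹⁰)
A = 2ⁿ is O(2ⁿ)

Therefore, the order from slowest to fastest is: C < B < D < E < A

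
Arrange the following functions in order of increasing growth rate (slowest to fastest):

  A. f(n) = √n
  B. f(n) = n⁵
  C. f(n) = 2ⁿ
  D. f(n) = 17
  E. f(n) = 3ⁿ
D < A < B < C < E

Comparing growth rates:
D = 17 is O(1)
A = √n is O(√n)
B = n⁵ is O(n⁵)
C = 2ⁿ is O(2ⁿ)
E = 3ⁿ is O(3ⁿ)

Therefore, the order from slowest to fastest is: D < A < B < C < E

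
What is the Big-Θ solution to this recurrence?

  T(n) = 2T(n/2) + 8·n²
Θ(n²)

Master Theorem: a = 2, b = 2, f(n) = 8·n².
Compute the critical exponent d = log₂(2) = 1.
Compare f(n) = Θ(n²) against n^d:
  k = 2 > d = 1, so f(n) = Ω(n^(d+ε)) — Case 3.
  Regularity: a·(n/b)^2/n^2 = a/b^2 = 2/4 < 1 ✓.
  The top-level work dominates: T(n) = Θ(f(n)) = Θ(n²).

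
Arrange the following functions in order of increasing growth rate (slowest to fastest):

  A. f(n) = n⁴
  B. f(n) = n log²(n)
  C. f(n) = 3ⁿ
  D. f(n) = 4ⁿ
B < A < C < D

Comparing growth rates:
B = n log²(n) is O(n log² n)
A = n⁴ is O(n⁴)
C = 3ⁿ is O(3ⁿ)
D = 4ⁿ is O(4ⁿ)

Therefore, the order from slowest to fastest is: B < A < C < D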